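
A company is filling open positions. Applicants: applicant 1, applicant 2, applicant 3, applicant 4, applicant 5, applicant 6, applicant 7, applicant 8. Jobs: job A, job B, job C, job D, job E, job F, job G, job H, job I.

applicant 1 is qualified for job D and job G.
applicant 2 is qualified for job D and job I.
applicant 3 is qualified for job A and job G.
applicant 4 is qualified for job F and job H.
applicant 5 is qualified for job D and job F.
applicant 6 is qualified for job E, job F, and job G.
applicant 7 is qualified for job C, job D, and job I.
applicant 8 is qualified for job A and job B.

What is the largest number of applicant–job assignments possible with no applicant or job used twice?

A valid assignment of size 8: applicant 1–job D, applicant 2–job I, applicant 3–job G, applicant 4–job H, applicant 5–job F, applicant 6–job E, applicant 7–job C, applicant 8–job A.
All 8 applicants are matched, so no larger matching exists.

8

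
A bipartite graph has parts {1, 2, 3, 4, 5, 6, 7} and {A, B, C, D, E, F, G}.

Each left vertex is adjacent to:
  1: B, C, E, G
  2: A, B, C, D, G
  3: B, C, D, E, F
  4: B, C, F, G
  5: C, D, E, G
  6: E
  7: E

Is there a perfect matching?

No

The set {6, 7} has only 1 neighbour ({E}), so by Hall's theorem at most 6 of the 7 left vertices can be matched.
Hence no matching covers every left vertex.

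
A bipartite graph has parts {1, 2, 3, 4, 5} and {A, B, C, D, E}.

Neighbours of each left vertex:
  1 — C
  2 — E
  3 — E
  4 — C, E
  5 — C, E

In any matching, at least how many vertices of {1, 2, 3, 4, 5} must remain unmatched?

3

A valid assignment of size 2: 1–C, 2–E.
The set {1, 2, 3, 4, 5} has only 2 neighbours ({C, E}), so by Hall's theorem at most 2 of the 5 left vertices can be matched.
That matches 2 of the 5, leaving 3 unmatched; no matching can do better.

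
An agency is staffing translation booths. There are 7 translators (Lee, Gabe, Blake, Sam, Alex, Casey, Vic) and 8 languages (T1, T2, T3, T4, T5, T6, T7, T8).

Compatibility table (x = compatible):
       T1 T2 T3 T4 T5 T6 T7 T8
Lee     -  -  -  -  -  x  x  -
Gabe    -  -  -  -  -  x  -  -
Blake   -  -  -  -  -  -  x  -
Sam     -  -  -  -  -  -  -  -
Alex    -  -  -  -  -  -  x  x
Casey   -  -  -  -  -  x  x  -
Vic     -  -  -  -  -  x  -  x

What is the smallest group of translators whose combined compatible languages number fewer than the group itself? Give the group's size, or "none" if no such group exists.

Take S = {Sam}. Its neighbourhood is {}, so |N(S)| = 0 < |S| = 1.

1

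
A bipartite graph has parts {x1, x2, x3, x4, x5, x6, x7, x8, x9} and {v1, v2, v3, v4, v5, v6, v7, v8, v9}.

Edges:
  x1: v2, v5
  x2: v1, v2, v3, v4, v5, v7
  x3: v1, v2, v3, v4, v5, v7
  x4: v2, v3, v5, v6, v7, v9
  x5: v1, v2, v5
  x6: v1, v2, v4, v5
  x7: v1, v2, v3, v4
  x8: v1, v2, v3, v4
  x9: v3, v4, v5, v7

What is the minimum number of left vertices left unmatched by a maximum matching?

2

For example, pair x1-v5, x2-v7, x3-v3, x4-v6, x5-v1, x6-v4, x7-v2.
The set {x1, x2, x3, x5, x6, x7, x8, x9} has only 6 neighbours ({v1, v2, v3, v4, v5, v7}), so by Hall's theorem at most 7 of the 9 left vertices can be matched.
That matches 7 of the 9, leaving 2 unmatched; no matching can do better.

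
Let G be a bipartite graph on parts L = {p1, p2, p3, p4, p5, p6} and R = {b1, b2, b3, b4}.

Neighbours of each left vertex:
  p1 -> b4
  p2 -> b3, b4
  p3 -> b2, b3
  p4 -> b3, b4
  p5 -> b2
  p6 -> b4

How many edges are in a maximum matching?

3

One maximum matching: p1–b4, p2–b3, p3–b2.
The set {p1, p2, p3, p4, p5, p6} has only 3 neighbours ({b2, b3, b4}), so by Hall's theorem at most 3 of the 6 left vertices can be matched.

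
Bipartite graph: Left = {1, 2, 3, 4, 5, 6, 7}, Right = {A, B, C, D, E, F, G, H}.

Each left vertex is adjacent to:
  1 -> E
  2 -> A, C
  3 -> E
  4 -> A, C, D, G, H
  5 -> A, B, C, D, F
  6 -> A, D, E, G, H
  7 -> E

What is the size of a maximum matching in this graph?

5

A valid assignment of size 5: 1→E, 2→C, 4→A, 5→B, 6→G.
The set {1, 3, 7} has only 1 neighbour ({E}), so by Hall's theorem at most 5 of the 7 left vertices can be matched.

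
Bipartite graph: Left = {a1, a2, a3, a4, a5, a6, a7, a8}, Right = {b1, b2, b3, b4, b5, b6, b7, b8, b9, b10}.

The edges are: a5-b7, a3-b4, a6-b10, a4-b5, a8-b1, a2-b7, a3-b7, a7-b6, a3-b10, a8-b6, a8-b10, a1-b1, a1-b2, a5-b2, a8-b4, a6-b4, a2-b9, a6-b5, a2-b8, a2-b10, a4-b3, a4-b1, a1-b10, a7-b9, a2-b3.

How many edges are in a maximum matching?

8

For example, pair a1–b2, a2–b8, a3–b4, a4–b3, a5–b7, a6–b5, a7–b9, a8–b6.
All 8 left vertices are matched, so no larger matching exists.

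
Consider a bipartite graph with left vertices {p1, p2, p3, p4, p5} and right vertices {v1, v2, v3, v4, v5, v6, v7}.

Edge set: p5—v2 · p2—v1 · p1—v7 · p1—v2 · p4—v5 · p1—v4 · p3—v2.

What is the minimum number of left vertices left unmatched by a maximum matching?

1

One maximum matching: p1-v7, p2-v1, p3-v2, p4-v5.
The set {p3, p5} has only 1 neighbour ({v2}), so by Hall's theorem at most 4 of the 5 left vertices can be matched.
That matches 4 of the 5, leaving 1 unmatched; no matching can do better.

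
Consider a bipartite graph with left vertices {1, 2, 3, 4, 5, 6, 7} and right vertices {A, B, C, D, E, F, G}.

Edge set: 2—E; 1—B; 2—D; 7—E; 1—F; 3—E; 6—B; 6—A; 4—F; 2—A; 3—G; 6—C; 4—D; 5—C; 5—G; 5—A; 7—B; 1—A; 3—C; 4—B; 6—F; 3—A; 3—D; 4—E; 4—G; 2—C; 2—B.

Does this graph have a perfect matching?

A valid assignment of size 7: 1–A, 2–D, 3–G, 4–E, 5–C, 6–F, 7–B.
Every left vertex is matched, so this is a perfect matching.

Yes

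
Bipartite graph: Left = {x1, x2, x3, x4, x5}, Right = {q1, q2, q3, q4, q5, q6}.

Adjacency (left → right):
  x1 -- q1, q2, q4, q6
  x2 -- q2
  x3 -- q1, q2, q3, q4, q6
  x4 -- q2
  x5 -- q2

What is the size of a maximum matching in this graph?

One maximum matching: x1–q4, x2–q2, x3–q6.
The set {x2, x4, x5} has only 1 neighbour ({q2}), so by Hall's theorem at most 3 of the 5 left vertices can be matched.

3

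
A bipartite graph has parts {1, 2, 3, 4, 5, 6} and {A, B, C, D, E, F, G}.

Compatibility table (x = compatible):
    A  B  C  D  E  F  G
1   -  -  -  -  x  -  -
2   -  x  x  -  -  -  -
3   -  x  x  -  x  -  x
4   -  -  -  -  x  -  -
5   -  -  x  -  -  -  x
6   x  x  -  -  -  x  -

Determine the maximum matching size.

One maximum matching: 1→E, 2→B, 3→G, 5→C, 6→F.
The set {1, 4} has only 1 neighbour ({E}), so by Hall's theorem at most 5 of the 6 left vertices can be matched.

5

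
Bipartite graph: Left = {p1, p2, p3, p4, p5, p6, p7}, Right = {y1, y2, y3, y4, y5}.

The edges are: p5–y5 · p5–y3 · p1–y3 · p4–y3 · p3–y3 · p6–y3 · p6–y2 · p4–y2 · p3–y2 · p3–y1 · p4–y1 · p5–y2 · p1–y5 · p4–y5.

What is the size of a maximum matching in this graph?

A valid assignment of size 4: p1–y5, p3–y2, p4–y1, p5–y3.
The set {p1, p2, p3, p4, p5, p6, p7} has only 4 neighbours ({y1, y2, y3, y5}), so by Hall's theorem at most 4 of the 7 left vertices can be matched.

4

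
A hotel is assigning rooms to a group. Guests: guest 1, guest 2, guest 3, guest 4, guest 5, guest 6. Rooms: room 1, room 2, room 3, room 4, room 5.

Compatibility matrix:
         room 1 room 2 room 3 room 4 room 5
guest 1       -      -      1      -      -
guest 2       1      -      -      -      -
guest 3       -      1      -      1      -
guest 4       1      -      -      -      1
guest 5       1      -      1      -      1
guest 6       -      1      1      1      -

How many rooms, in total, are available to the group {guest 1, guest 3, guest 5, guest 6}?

5

The union of neighbours of {guest 1, guest 3, guest 5, guest 6} is {room 1, room 2, room 3, room 4, room 5}, which has 5 elements.
Since |N(S)| = 5 ≥ |S| = 4, Hall's condition holds for this subset.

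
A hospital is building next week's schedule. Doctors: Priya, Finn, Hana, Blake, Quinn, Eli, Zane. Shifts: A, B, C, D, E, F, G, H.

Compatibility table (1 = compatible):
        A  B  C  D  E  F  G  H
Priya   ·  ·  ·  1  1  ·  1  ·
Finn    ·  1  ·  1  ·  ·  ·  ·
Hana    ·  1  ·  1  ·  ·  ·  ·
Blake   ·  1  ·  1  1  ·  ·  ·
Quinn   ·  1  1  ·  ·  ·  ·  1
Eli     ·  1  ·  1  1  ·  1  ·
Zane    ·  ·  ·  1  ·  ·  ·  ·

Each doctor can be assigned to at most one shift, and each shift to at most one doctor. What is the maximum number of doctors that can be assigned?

For example, pair Priya–G, Finn–D, Hana–B, Blake–E, Quinn–C.
The set {Priya, Finn, Hana, Blake, Eli, Zane} has only 4 neighbours ({B, D, E, G}), so by Hall's theorem at most 5 of the 7 doctors can be matched.

5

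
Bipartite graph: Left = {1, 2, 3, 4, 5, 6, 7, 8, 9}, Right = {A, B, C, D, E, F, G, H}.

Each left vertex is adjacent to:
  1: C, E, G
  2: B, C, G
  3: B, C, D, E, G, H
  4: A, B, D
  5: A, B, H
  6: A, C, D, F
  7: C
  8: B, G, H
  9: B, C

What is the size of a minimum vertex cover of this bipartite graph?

8

A maximum matching has 8 edges (e.g. 1–E, 2–G, 3–H, 4–D, 5–A, 6–F, 7–C, 8–B).
By König's theorem the minimum vertex cover has the same size. One such cover is {6, A, B, C, D, E, G, H}.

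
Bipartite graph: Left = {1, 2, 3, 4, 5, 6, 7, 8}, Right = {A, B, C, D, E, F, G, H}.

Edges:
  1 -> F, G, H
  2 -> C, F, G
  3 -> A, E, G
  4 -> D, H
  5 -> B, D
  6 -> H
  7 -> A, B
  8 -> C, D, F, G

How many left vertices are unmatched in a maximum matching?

0

One maximum matching: 1→G, 2→C, 3→E, 4→D, 5→B, 6→H, 7→A, 8→F.
All 8 left vertices are matched, so no larger matching exists.
That matches 8 of the 8, leaving 0 unmatched; no matching can do better.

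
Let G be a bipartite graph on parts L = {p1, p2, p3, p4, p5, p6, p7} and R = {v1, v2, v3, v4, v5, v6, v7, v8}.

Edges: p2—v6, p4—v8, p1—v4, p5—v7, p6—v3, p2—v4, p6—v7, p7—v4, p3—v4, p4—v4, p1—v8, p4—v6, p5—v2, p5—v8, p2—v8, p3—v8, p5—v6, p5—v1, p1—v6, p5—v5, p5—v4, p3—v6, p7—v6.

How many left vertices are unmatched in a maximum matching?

2

One maximum matching: p1–v8, p2–v4, p3–v6, p5–v2, p6–v7.
The set {p1, p2, p3, p4, p7} has only 3 neighbours ({v4, v6, v8}), so by Hall's theorem at most 5 of the 7 left vertices can be matched.
That matches 5 of the 7, leaving 2 unmatched; no matching can do better.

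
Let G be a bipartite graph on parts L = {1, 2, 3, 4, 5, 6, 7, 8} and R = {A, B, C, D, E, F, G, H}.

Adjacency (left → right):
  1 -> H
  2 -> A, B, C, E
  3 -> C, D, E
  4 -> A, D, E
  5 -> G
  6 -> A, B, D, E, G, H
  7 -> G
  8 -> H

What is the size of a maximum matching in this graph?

One maximum matching: 1-H, 2-B, 3-C, 4-E, 5-G, 6-A.
The set {1, 5, 7, 8} has only 2 neighbours ({G, H}), so by Hall's theorem at most 6 of the 8 left vertices can be matched.

6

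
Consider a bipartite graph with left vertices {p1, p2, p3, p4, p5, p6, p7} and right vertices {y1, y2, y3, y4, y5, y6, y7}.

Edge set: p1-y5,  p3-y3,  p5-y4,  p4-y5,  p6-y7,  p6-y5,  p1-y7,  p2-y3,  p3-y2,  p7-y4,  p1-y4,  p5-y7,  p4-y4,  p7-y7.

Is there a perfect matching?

The set {p1, p4, p5, p6, p7} has only 3 neighbours ({y4, y5, y7}), so by Hall's theorem at most 5 of the 7 left vertices can be matched.
Hence no matching covers every left vertex.

No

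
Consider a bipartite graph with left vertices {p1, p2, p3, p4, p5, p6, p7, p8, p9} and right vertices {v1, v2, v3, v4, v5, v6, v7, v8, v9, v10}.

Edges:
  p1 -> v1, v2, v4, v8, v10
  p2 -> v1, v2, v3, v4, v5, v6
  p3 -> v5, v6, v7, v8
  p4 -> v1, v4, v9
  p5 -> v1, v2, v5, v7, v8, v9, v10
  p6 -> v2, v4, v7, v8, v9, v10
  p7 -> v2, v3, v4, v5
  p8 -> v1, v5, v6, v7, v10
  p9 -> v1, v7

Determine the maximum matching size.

One maximum matching: p1–v2, p2–v3, p3–v6, p4–v1, p5–v5, p6–v8, p7–v4, p8–v10, p9–v7.
This saturates every left vertex, so 9 is the maximum.

9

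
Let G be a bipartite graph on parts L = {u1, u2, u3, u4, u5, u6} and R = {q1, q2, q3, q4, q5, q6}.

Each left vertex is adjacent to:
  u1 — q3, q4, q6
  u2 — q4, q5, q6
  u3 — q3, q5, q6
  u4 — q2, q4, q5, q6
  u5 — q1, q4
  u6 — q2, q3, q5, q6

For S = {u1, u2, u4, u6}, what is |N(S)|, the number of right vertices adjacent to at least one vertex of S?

5

The union of neighbours of {u1, u2, u4, u6} is {q2, q3, q4, q5, q6}, which has 5 elements.
Since |N(S)| = 5 ≥ |S| = 4, Hall's condition holds for this subset.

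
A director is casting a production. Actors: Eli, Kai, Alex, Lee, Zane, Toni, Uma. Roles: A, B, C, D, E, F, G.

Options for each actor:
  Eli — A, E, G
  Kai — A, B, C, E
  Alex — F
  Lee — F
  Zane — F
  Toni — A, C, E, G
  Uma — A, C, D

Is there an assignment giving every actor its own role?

The set {Alex, Lee, Zane} has only 1 neighbour ({F}), so by Hall's theorem at most 5 of the 7 actors can be matched.
Hence no matching covers every actor.

No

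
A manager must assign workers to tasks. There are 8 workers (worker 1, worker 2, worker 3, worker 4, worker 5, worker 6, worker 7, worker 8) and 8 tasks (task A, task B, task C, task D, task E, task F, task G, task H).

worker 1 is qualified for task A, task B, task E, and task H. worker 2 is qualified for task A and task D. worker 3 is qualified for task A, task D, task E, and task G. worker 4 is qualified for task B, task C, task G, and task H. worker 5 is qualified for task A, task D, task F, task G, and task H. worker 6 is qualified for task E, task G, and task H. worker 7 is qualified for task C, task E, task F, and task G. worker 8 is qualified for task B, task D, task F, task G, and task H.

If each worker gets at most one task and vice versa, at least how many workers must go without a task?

0

For example, pair worker 1→task B, worker 2→task D, worker 3→task E, worker 4→task C, worker 5→task A, worker 6→task H, worker 7→task G, worker 8→task F.
All 8 workers are matched, so no larger matching exists.
That matches 8 of the 8, leaving 0 unmatched; no matching can do better.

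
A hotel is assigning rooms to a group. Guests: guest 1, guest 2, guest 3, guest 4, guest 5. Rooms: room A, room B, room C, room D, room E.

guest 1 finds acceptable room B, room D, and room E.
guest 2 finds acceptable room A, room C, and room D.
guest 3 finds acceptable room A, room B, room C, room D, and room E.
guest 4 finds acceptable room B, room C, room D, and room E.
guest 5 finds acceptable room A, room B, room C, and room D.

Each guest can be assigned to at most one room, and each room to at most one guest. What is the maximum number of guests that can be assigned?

5

One maximum matching: guest 1–room B, guest 2–room A, guest 3–room C, guest 4–room E, guest 5–room D.
All 5 guests are matched, so no larger matching exists.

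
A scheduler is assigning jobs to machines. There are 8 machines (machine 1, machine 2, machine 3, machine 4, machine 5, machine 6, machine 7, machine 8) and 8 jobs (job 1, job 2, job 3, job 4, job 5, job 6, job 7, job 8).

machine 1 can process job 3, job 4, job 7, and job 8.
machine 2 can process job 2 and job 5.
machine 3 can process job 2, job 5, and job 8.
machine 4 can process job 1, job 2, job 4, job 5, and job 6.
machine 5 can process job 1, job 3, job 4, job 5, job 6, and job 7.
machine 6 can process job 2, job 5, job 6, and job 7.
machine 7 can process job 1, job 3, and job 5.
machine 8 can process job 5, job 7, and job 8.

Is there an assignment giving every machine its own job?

For example, pair machine 1–job 4, machine 2–job 5, machine 3–job 2, machine 4–job 1, machine 5–job 7, machine 6–job 6, machine 7–job 3, machine 8–job 8.
Every machine is matched, so this is a perfect matching.

Yes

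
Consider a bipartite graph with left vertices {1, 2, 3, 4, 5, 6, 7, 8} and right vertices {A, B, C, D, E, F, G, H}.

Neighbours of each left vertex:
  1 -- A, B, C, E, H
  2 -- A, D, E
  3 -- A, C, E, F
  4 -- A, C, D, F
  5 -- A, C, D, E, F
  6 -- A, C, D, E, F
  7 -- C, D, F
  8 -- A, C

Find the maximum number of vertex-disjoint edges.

A valid assignment of size 6: 1→H, 2→D, 3→C, 4→F, 5→E, 6→A.
The set {2, 3, 4, 5, 6, 7, 8} has only 5 neighbours ({A, C, D, E, F}), so by Hall's theorem at most 6 of the 8 left vertices can be matched.

6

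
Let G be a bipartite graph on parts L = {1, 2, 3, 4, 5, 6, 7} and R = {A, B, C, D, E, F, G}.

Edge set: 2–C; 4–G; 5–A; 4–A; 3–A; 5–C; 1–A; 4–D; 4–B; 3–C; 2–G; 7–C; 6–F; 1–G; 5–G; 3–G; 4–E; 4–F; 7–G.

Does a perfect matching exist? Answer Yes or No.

The set {1, 2, 3, 5, 7} has only 3 neighbours ({A, C, G}), so by Hall's theorem at most 5 of the 7 left vertices can be matched.
Hence no matching covers every left vertex.

No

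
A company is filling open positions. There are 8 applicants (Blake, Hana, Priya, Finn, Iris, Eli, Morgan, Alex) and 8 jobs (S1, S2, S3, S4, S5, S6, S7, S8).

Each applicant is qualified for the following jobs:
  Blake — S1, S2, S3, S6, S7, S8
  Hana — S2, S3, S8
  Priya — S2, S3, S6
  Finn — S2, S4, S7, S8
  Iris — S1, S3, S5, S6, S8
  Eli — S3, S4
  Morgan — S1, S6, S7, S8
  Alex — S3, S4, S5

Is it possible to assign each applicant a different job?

Yes

For example, pair Blake-S1, Hana-S8, Priya-S6, Finn-S2, Iris-S5, Eli-S3, Morgan-S7, Alex-S4.
Every applicant is matched, so this is a perfect matching.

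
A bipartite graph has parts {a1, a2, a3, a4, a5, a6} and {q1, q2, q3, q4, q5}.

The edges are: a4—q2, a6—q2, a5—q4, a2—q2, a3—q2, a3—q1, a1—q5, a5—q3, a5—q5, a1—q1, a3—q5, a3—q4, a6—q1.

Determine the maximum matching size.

A valid assignment of size 5: a1-q5, a2-q2, a3-q4, a5-q3, a6-q1.
The set {a2, a4} has only 1 neighbour ({q2}), so by Hall's theorem at most 5 of the 6 left vertices can be matched.

5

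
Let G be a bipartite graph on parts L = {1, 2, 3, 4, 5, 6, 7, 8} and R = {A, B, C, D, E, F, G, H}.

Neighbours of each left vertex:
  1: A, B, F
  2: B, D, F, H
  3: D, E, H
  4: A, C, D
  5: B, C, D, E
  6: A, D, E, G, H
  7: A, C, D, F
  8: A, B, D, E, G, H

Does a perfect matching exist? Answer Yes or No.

For example, pair 1–B, 2–F, 3–H, 4–D, 5–E, 6–A, 7–C, 8–G.
Every left vertex is matched, so this is a perfect matching.

Yes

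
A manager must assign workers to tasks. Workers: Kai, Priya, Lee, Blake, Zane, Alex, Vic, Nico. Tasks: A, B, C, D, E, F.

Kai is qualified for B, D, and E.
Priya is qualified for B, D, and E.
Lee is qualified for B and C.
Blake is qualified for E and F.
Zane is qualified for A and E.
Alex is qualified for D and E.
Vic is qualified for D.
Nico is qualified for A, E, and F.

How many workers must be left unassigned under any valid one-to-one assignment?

One maximum matching: Kai-D, Priya-B, Lee-C, Blake-F, Zane-A, Alex-E.
The set {Kai, Priya, Blake, Zane, Alex, Vic, Nico} has only 5 neighbours ({A, B, D, E, F}), so by Hall's theorem at most 6 of the 8 workers can be matched.
That matches 6 of the 8, leaving 2 unmatched; no matching can do better.

2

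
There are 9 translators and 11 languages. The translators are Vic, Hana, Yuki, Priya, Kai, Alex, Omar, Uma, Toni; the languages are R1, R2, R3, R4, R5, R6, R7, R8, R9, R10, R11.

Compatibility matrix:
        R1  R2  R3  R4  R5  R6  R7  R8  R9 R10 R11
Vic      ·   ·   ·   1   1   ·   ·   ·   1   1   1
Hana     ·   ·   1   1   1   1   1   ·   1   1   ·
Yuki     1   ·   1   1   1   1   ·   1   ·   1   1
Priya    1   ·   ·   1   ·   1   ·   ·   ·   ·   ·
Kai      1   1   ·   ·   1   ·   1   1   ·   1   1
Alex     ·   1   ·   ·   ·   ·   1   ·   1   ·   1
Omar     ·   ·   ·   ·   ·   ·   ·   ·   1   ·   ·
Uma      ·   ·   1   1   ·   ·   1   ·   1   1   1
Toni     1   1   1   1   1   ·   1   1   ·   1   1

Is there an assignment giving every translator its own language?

Yes

A valid assignment of size 9: Vic→R5, Hana→R10, Yuki→R1, Priya→R6, Kai→R2, Alex→R7, Omar→R9, Uma→R4, Toni→R3.
All 9 translators are covered.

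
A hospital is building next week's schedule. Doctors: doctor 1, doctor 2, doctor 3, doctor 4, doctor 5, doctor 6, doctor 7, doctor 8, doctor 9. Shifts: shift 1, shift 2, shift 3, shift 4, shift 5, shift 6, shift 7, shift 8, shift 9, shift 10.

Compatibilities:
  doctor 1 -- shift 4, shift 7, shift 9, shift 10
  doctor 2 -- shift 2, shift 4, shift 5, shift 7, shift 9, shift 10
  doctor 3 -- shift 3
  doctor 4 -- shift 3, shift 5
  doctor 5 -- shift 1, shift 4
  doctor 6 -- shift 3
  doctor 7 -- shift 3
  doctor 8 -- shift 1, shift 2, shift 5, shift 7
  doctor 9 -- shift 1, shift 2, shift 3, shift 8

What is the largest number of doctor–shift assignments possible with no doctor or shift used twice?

For example, pair doctor 1-shift 7, doctor 2-shift 10, doctor 3-shift 3, doctor 4-shift 5, doctor 5-shift 4, doctor 8-shift 1, doctor 9-shift 2.
The set {doctor 3, doctor 6, doctor 7} has only 1 neighbour ({shift 3}), so by Hall's theorem at most 7 of the 9 doctors can be matched.

7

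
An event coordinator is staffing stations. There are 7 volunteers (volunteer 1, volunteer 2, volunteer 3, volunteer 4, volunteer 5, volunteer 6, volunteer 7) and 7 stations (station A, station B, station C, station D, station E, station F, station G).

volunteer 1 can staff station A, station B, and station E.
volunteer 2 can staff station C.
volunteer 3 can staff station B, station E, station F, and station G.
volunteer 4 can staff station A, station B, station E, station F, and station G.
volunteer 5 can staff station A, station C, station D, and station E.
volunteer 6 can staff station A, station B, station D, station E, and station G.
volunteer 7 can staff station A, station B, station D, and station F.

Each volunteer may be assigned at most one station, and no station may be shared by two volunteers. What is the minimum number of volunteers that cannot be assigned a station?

One maximum matching: volunteer 1-station B, volunteer 2-station C, volunteer 3-station F, volunteer 4-station E, volunteer 5-station D, volunteer 6-station G, volunteer 7-station A.
This saturates every volunteer, so 7 is the maximum.
That matches 7 of the 7, leaving 0 unmatched; no matching can do better.

0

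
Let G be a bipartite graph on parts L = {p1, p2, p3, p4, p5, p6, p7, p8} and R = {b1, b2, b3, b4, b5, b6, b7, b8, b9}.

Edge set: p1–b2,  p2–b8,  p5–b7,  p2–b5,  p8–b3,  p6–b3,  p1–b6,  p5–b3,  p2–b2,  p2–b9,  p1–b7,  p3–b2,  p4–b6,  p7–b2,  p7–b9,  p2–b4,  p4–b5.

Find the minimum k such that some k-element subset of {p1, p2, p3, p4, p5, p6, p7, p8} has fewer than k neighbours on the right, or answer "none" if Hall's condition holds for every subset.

Take S = {p6, p8}. Its neighbourhood is {b3}, so |N(S)| = 1 < |S| = 2.
No single vertex violates Hall's condition since each has at least one neighbour, so 2 is the minimum.

2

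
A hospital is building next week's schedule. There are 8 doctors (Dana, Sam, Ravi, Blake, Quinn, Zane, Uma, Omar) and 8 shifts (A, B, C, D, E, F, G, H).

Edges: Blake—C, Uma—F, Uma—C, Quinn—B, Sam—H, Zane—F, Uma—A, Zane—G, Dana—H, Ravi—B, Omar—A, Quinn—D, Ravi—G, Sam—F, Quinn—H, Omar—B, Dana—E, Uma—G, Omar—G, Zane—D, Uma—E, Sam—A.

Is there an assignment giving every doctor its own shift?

For example, pair Dana→E, Sam→H, Ravi→G, Blake→C, Quinn→D, Zane→F, Uma→A, Omar→B.
Every doctor is matched, so this is a perfect matching.

Yes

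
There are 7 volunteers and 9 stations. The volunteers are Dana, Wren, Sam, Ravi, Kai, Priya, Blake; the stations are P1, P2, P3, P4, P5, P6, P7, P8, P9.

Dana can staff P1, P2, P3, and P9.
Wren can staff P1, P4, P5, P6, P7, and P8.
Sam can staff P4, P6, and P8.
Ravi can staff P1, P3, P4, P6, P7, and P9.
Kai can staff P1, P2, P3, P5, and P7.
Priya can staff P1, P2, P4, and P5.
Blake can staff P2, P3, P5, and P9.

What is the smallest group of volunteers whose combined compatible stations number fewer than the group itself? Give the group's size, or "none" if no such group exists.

A matching saturating every volunteer exists, for instance Dana→P1, Wren→P8, Sam→P6, Ravi→P7, Kai→P3, Priya→P5, Blake→P9.
By Hall's marriage theorem, this means |N(S)| ≥ |S| for every subset S, so no violating subset exists.

none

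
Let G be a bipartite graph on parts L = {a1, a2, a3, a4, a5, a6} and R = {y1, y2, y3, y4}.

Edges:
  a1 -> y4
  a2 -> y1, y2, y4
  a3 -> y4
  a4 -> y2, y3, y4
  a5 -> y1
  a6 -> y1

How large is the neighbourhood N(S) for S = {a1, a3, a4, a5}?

The union of neighbours of {a1, a3, a4, a5} is {y1, y2, y3, y4}, which has 4 elements.
Since |N(S)| = 4 ≥ |S| = 4, Hall's condition holds for this subset.

4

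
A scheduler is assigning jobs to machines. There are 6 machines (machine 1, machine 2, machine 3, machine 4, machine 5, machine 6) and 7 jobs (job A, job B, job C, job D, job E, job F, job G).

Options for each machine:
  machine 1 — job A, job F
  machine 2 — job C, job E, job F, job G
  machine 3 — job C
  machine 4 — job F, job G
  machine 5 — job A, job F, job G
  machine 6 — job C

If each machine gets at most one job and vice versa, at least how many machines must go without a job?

1

One maximum matching: machine 1-job F, machine 2-job E, machine 3-job C, machine 4-job G, machine 5-job A.
The set {machine 3, machine 6} has only 1 neighbour ({job C}), so by Hall's theorem at most 5 of the 6 machines can be matched.
That matches 5 of the 6, leaving 1 unmatched; no matching can do better.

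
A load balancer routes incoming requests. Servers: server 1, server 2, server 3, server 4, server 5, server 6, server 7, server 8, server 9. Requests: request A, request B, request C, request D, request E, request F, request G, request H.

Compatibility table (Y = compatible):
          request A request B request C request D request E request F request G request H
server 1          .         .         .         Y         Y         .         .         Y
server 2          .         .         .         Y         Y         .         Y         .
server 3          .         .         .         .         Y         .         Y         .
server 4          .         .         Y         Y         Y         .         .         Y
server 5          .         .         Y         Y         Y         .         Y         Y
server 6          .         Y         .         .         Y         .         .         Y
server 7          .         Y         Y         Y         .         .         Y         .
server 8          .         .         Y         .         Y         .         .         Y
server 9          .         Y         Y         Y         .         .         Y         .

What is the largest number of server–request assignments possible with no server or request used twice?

A valid assignment of size 6: server 1-request H, server 2-request D, server 3-request G, server 4-request C, server 5-request E, server 6-request B.
The set {server 1, server 2, server 3, server 4, server 5, server 6, server 7, server 8, server 9} has only 6 neighbours ({request B, request C, request D, request E, request G, request H}), so by Hall's theorem at most 6 of the 9 servers can be matched.

6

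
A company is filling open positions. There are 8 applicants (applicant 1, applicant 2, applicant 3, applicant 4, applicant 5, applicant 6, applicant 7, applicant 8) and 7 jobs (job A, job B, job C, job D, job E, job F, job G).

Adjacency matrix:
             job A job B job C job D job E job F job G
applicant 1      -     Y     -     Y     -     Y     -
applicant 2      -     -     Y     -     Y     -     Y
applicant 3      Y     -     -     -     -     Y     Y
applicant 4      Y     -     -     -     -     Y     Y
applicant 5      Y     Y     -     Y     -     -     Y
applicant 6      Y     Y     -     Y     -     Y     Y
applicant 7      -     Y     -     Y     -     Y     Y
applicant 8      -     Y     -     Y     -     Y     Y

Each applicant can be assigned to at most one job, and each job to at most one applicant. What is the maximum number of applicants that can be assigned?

6

A valid assignment of size 6: applicant 1–job B, applicant 2–job E, applicant 3–job A, applicant 4–job G, applicant 5–job D, applicant 6–job F.
The set {applicant 1, applicant 3, applicant 4, applicant 5, applicant 6, applicant 7, applicant 8} has only 5 neighbours ({job A, job B, job D, job F, job G}), so by Hall's theorem at most 6 of the 8 applicants can be matched.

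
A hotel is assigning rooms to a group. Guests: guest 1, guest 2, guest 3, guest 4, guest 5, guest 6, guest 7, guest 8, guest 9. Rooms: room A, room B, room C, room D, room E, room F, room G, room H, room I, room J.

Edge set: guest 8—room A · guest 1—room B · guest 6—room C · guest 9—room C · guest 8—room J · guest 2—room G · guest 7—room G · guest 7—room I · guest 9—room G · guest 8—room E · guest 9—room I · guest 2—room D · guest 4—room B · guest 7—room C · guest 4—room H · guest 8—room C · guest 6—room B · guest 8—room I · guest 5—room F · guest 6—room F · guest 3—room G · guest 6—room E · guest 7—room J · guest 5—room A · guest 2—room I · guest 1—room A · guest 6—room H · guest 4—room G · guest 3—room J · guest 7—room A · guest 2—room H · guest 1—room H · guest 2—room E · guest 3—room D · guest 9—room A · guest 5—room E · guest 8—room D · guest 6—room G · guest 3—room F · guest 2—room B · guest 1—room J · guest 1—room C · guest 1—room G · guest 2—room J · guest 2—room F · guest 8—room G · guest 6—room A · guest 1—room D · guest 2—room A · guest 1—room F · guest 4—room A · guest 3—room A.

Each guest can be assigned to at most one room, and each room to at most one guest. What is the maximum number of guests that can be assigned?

For example, pair guest 1-room F, guest 2-room D, guest 3-room A, guest 4-room H, guest 5-room E, guest 6-room C, guest 7-room J, guest 8-room I, guest 9-room G.
All 9 guests are matched, so no larger matching exists.

9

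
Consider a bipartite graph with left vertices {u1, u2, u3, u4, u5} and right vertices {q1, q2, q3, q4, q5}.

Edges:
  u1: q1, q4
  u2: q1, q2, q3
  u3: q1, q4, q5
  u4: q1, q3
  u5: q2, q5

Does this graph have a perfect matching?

For example, pair u1–q4, u2–q3, u3–q5, u4–q1, u5–q2.
Every left vertex is matched, so this is a perfect matching.

Yes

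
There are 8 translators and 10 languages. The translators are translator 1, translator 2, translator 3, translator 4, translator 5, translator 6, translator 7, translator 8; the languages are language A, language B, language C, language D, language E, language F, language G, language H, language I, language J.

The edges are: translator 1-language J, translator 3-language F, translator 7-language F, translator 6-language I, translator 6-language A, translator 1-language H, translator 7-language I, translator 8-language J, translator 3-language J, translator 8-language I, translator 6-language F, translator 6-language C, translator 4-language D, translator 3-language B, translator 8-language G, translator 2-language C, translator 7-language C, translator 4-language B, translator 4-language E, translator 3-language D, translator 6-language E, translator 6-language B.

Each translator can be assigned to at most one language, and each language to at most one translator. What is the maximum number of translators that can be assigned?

One maximum matching: translator 1→language H, translator 2→language C, translator 3→language F, translator 4→language E, translator 6→language B, translator 7→language I, translator 8→language J.
The set {translator 5} has only 0 neighbours (∅), so by Hall's theorem at most 7 of the 8 translators can be matched.

7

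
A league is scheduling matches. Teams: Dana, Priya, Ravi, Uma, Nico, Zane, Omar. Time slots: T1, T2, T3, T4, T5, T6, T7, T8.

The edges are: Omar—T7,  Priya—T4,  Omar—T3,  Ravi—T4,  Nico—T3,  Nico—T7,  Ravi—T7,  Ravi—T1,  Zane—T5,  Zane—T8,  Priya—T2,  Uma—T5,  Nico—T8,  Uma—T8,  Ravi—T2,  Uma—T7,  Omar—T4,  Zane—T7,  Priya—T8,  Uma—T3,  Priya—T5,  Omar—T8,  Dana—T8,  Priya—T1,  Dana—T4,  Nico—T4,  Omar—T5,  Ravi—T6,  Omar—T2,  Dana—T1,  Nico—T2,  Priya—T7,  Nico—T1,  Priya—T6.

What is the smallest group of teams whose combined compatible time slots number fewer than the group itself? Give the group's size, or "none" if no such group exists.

A matching saturating every team exists, for instance Dana→T1, Priya→T4, Ravi→T6, Uma→T8, Nico→T3, Zane→T5, Omar→T7.
By Hall's marriage theorem, this means |N(S)| ≥ |S| for every subset S, so no violating subset exists.

none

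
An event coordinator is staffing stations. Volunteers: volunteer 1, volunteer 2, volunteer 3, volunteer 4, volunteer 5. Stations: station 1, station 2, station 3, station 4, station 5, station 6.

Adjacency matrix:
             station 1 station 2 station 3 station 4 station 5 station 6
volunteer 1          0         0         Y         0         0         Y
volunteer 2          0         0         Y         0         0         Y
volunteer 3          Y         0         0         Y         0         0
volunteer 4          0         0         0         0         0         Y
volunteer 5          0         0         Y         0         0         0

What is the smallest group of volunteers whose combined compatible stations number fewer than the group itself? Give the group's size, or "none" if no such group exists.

Take S = {volunteer 1, volunteer 2, volunteer 4}. Its neighbourhood is {station 3, station 6}, so |N(S)| = 2 < |S| = 3.
Every subset of size less than 3 has at least as many neighbours as members, so 3 is the minimum.

3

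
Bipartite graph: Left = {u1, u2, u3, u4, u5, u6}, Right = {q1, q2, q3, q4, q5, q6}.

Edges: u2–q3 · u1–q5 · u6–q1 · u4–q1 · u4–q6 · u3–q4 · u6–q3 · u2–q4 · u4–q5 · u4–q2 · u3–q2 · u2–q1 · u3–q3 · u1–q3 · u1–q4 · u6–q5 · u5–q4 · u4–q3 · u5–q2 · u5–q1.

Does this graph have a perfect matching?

For example, pair u1-q4, u2-q3, u3-q2, u4-q6, u5-q1, u6-q5.
All 6 left vertices are covered.

Yes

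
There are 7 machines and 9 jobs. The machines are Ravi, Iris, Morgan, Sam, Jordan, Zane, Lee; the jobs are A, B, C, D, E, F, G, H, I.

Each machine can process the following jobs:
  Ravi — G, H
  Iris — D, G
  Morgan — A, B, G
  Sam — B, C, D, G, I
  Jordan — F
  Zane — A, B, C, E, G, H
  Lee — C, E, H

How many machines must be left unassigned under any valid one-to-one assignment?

A valid assignment of size 7: Ravi–H, Iris–D, Morgan–A, Sam–B, Jordan–F, Zane–G, Lee–E.
This saturates every machine, so 7 is the maximum.
That matches 7 of the 7, leaving 0 unmatched; no matching can do better.

0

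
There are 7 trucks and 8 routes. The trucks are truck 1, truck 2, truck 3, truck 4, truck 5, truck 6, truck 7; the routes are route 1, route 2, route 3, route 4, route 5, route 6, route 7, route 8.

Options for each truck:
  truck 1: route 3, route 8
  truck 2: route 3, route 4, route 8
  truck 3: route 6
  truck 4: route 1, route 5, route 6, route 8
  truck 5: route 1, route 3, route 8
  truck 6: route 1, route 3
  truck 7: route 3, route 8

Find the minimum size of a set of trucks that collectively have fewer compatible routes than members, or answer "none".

Take S = {truck 1, truck 5, truck 6, truck 7}. Its neighbourhood is {route 1, route 3, route 8}, so |N(S)| = 3 < |S| = 4.
Every subset of size less than 4 has at least as many neighbours as members, so 4 is the minimum.

4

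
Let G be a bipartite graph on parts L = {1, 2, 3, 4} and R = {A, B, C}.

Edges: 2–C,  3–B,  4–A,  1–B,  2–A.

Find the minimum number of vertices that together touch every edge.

3

The 3 edges 1–B, 2–C, 4–A form a matching, so any vertex cover needs at least 3 vertices (one per matched edge).
Conversely {2, 4, B} meets every edge and has exactly 3 vertices, so 3 is optimal.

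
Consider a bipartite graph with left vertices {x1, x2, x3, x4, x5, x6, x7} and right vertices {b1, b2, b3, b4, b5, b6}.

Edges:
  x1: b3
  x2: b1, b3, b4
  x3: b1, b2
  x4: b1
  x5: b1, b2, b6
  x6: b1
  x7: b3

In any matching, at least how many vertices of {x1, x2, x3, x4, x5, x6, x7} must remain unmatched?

For example, pair x1–b3, x2–b4, x3–b2, x4–b1, x5–b6.
The set {x1, x4, x6, x7} has only 2 neighbours ({b1, b3}), so by Hall's theorem at most 5 of the 7 left vertices can be matched.
That matches 5 of the 7, leaving 2 unmatched; no matching can do better.

2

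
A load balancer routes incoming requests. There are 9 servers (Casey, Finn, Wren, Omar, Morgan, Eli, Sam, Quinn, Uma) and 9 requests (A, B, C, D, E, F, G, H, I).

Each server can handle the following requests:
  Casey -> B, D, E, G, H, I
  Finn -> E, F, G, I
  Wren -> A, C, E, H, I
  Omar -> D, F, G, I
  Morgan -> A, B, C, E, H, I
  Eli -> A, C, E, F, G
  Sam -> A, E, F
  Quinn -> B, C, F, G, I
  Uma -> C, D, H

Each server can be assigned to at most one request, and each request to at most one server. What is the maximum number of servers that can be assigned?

One maximum matching: Casey-H, Finn-I, Wren-E, Omar-D, Morgan-A, Eli-G, Sam-F, Quinn-B, Uma-C.
This saturates every server, so 9 is the maximum.

9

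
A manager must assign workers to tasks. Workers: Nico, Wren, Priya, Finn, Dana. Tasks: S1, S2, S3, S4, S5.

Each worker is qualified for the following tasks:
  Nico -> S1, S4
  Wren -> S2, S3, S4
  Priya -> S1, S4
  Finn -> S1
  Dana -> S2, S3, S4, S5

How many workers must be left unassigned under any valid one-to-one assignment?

A valid assignment of size 4: Nico→S1, Wren→S3, Priya→S4, Dana→S2.
The set {Nico, Priya, Finn} has only 2 neighbours ({S1, S4}), so by Hall's theorem at most 4 of the 5 workers can be matched.
That matches 4 of the 5, leaving 1 unmatched; no matching can do better.

1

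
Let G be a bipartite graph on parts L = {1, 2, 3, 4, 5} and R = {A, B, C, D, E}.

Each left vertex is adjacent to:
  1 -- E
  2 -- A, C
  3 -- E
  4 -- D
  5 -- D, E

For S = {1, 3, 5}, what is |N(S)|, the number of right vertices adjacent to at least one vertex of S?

The union of neighbours of {1, 3, 5} is {D, E}, which has 2 elements.
Since |N(S)| = 2 < |S| = 3, Hall's condition fails for this subset.

2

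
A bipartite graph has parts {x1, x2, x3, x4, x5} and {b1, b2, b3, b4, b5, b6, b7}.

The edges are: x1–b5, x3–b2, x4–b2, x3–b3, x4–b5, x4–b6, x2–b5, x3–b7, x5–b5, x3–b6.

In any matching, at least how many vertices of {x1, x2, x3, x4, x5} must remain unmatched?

2

One maximum matching: x1→b5, x3→b3, x4→b6.
The set {x1, x2, x5} has only 1 neighbour ({b5}), so by Hall's theorem at most 3 of the 5 left vertices can be matched.
That matches 3 of the 5, leaving 2 unmatched; no matching can do better.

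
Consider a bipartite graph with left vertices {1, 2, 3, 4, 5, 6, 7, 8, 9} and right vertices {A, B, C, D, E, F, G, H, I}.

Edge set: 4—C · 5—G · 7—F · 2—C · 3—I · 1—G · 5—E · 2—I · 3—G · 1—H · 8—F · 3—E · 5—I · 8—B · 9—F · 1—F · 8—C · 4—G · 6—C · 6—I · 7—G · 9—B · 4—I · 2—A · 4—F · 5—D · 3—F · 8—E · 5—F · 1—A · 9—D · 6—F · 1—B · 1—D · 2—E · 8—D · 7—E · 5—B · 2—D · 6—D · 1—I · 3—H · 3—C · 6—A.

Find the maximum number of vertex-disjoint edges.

9

For example, pair 1→H, 2→D, 3→I, 4→C, 5→G, 6→A, 7→E, 8→F, 9→B.
This saturates every left vertex, so 9 is the maximum.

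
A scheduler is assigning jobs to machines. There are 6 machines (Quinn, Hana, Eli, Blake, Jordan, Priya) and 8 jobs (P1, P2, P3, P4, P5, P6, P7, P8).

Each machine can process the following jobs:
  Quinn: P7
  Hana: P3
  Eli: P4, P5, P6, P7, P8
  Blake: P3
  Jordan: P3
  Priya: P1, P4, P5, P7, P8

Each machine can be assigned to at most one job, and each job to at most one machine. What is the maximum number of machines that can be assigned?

4

A valid assignment of size 4: Quinn-P7, Hana-P3, Eli-P8, Priya-P1.
The set {Hana, Blake, Jordan} has only 1 neighbour ({P3}), so by Hall's theorem at most 4 of the 6 machines can be matched.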